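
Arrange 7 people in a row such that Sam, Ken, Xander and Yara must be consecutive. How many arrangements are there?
Treat the 4 as one block: (7-4+1)! × 4! = 24 × 24 = 576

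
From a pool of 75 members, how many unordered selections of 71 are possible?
C(75,71) = 75!/(71!×4!) = 1215450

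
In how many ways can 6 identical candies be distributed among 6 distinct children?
C(6+6-1, 6-1) = C(11, 5) = 462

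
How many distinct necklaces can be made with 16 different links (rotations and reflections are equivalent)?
(16-1)!/2 = 1307674368000/2 = 653837184000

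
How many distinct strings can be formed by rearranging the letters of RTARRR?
6! / (1! × 1! × 4!) = 30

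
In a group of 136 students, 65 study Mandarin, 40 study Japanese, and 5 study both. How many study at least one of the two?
|A∪B| = |A| + |B| - |A∩B| = 65 + 40 - 5 = 100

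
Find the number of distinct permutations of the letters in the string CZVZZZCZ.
8! / (2! × 1! × 5!) = 168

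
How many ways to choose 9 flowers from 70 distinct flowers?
C(70,9) = 70!/(9!×61!) = 65033528560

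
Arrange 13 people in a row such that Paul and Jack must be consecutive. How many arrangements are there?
Treat the 2 as one block: (13-2+1)! × 2! = 479001600 × 2 = 958003200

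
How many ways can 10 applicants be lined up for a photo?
10! = 3628800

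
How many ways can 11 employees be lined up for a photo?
11! = 39916800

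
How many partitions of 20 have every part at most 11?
Let r_j(i) = number of partitions of i into parts ≤ j, for i = 0..20. r_1(i) = 1 for all i; r_j(i) = r_{j-1}(i) + r_j(i-j). Rows j = 2..11: ≤2: 1 1 2 2 3 3 4 4 5 5 6 6 7 7 8 8 9 9 10 10 11; ≤3: 1 1 2 3 4 5 7 8 10 12 14 16 19 21 24 27 30 33 37 40 44; ≤4: 1 1 2 3 5 6 9 11 15 18 23 27 34 39 47 54 64 72 84 94 108; ≤5: 1 1 2 3 5 7 10 13 18 23 30 37 47 57 70 84 101 119 141 164 192; ≤6: 1 1 2 3 5 7 11 14 20 26 35 44 58 71 90 110 136 163 199 235 282; ≤7: 1 1 2 3 5 7 11 15 21 28 38 49 65 82 105 131 164 201 248 300 364; ≤8: 1 1 2 3 5 7 11 15 22 29 40 52 70 89 116 146 186 230 288 352 434; ≤9: 1 1 2 3 5 7 11 15 22 30 41 54 73 94 123 157 201 252 318 393 488; ≤10: 1 1 2 3 5 7 11 15 22 30 42 55 75 97 128 164 212 267 340 423 530; ≤11: 1 1 2 3 5 7 11 15 22 30 42 56 76 99 131 169 219 278 355 445 560. r_11(20) = 560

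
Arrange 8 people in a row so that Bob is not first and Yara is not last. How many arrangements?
By inclusion-exclusion: 8! - 2×(8-1)! + (8-2)! = 40320 - 10080 + 720 = 30960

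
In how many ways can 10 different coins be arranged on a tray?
10! = 3628800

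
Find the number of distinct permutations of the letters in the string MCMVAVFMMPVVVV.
14! / (6! × 1! × 1! × 1! × 1! × 4!) = 5045040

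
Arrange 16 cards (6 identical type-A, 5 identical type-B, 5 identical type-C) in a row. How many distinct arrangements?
16! / (6! × 5! × 5!) = 2018016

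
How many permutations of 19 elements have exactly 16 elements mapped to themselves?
Choose the 16 fixed points C(19,16) = 969, derange the rest: !3 = Σ_{j=0}^{3} (-1)^j·3!/j! = 6 - 6 + 3 - 1 = 2. Product = 969 × 2 = 1938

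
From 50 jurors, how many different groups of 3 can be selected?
C(50,3) = 50!/(3!×47!) = 19600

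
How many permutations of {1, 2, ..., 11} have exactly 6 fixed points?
Choose the 6 fixed points C(11,6) = 462, derange the rest: !5 = Σ_{j=0}^{5} (-1)^j·5!/j! = 120 - 120 + 60 - 20 + 5 - 1 = 44. Product = 462 × 44 = 20328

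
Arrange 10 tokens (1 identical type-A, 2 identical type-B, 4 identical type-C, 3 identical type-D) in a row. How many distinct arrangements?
10! / (1! × 2! × 4! × 3!) = 12600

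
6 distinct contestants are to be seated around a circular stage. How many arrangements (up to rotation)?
Circular: fix one position, arrange the rest. (6-1)! = 120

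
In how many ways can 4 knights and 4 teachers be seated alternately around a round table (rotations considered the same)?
Fix one of the knights: (4-1)! ways for the remaining knights, × 4! ways for the teachers = 6 × 24 = 144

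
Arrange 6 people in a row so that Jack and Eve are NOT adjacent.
Total - adjacent = 6! - (6-1)!×2 = 720 - 240 = 480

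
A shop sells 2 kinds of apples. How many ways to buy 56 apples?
C(56+2-1, 2-1) = C(57, 1) = 57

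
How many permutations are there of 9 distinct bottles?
9! = 362880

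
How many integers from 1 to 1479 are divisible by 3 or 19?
⌊1479/3⌋ + ⌊1479/19⌋ - ⌊1479/57⌋ = 493 + 77 - 25 = 545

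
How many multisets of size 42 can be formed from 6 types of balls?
C(42+6-1, 6-1) = C(47, 5) = 1533939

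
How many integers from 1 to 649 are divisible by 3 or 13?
⌊649/3⌋ + ⌊649/13⌋ - ⌊649/39⌋ = 216 + 49 - 16 = 249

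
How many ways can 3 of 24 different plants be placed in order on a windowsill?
P(24,3) = 24!/(24-3)! = 12144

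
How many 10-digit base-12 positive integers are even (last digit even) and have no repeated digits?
Last∈{0,2,4,6,8,10}. Last=0: 19958400. Last nonzero: 5×10×P(10,8) = 90720000. Total = 110678400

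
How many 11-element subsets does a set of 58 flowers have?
C(58,11) = 58!/(11!×47!) = 227692286640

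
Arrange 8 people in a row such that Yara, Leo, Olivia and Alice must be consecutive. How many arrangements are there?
Treat the 4 as one block: (8-4+1)! × 4! = 120 × 24 = 2880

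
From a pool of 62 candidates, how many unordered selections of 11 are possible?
C(62,11) = 62!/(11!×51!) = 508271323092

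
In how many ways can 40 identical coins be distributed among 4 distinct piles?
C(40+4-1, 4-1) = C(43, 3) = 12341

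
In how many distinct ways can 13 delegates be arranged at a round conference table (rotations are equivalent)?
Circular: fix one position, arrange the rest. (13-1)! = 479001600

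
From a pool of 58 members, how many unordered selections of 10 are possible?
C(58,10) = 58!/(10!×48!) = 52179482355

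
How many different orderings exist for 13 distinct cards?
13! = 6227020800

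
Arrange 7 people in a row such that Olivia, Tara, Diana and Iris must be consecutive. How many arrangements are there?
Treat the 4 as one block: (7-4+1)! × 4! = 24 × 24 = 576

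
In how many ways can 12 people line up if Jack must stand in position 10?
Fix one position: (12-1)! = 39916800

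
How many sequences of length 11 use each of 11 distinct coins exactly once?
11! = 39916800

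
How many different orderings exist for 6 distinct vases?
6! = 720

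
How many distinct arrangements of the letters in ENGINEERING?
11! / (3! × 3! × 2! × 2! × 1!) = 277200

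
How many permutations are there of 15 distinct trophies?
15! = 1307674368000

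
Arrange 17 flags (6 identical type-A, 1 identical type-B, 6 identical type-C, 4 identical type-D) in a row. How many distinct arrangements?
17! / (6! × 1! × 6! × 4!) = 28588560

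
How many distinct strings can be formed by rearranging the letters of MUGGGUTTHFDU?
12! / (2! × 1! × 1! × 1! × 1! × 3! × 3!) = 6652800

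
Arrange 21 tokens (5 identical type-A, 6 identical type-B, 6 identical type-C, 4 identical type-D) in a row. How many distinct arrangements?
21! / (5! × 6! × 6! × 4!) = 34220506320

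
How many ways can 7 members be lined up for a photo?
7! = 5040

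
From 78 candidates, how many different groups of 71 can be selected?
C(78,71) = 78!/(71!×7!) = 2641902120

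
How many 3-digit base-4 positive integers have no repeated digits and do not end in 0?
Last digit: 3 nonzero choices. First digit: 2 (nonzero, ≠last). Middle 1: P(2,1) = 2. Total = 12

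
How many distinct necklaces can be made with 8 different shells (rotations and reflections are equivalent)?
(8-1)!/2 = 5040/2 = 2520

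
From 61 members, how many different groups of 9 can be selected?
C(61,9) = 61!/(9!×52!) = 17341763505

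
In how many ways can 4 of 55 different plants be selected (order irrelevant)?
C(55,4) = 55!/(4!×51!) = 341055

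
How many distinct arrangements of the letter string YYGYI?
5! / (3! × 1! × 1!) = 20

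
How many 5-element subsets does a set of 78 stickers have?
C(78,5) = 78!/(5!×73!) = 21111090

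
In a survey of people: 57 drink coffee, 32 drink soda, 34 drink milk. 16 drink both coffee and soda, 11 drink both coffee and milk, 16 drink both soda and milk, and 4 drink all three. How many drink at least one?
|A∪B∪C| = 57+32+34-16-11-16+4 = 84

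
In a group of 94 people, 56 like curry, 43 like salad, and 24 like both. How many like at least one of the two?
|A∪B| = |A| + |B| - |A∩B| = 56 + 43 - 24 = 75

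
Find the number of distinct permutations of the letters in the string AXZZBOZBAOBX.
12! / (2! × 2! × 3! × 2! × 3!) = 1663200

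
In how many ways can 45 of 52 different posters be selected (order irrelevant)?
C(52,45) = 52!/(45!×7!) = 133784560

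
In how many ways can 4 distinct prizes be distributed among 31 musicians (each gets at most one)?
P(31,4) = 31!/(31-4)! = 755160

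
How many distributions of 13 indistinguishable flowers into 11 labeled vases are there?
C(13+11-1, 11-1) = C(23, 10) = 1144066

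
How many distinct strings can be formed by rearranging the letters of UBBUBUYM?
8! / (3! × 3! × 1! × 1!) = 1120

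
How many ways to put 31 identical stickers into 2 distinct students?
C(31+2-1, 2-1) = C(32, 1) = 32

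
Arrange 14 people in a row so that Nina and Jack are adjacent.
Treat as block: (14-1)! × 2! = 6227020800 × 2 = 12454041600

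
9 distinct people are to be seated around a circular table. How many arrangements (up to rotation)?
Circular: fix one position, arrange the rest. (9-1)! = 40320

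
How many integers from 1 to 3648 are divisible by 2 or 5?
⌊3648/2⌋ + ⌊3648/5⌋ - ⌊3648/10⌋ = 1824 + 729 - 364 = 2189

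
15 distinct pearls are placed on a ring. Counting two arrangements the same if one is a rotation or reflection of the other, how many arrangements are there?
(15-1)!/2 = 87178291200/2 = 43589145600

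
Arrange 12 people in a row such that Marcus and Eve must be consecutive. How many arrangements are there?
Treat the 2 as one block: (12-2+1)! × 2! = 39916800 × 2 = 79833600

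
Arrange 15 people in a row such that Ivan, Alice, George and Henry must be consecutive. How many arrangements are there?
Treat the 4 as one block: (15-4+1)! × 4! = 479001600 × 24 = 11496038400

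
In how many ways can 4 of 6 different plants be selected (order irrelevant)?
C(6,4) = 6!/(4!×2!) = 15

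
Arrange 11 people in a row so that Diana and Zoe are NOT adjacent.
Total - adjacent = 11! - (11-1)!×2 = 39916800 - 7257600 = 32659200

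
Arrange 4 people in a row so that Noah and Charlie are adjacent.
Treat as block: (4-1)! × 2! = 6 × 2 = 12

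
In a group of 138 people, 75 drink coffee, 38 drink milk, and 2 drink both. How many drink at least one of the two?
|A∪B| = |A| + |B| - |A∩B| = 75 + 38 - 2 = 111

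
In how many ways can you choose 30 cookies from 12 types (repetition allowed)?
C(30+12-1, 12-1) = C(41, 11) = 3159461968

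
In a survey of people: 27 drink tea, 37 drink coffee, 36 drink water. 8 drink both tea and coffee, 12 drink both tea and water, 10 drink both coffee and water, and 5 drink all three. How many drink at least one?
|A∪B∪C| = 27+37+36-8-12-10+5 = 75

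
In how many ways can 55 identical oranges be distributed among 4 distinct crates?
C(55+4-1, 4-1) = C(58, 3) = 30856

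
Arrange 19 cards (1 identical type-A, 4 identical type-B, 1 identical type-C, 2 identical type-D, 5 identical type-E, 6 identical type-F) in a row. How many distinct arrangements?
19! / (1! × 4! × 1! × 2! × 5! × 6!) = 29331862560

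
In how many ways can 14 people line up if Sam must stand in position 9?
Fix one position: (14-1)! = 6227020800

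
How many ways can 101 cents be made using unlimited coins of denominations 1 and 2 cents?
Coefficient of x^101 in 1/(1-x^1) · 1/(1-x^2). Use j coins of 2 for j = 0..⌊101/2⌋ = 50, the rest in 1s: 50 + 1 = 51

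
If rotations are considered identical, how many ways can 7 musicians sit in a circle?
Circular: fix one position, arrange the rest. (7-1)! = 720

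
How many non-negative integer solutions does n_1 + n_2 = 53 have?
C(53+2-1, 2-1) = C(54, 1) = 54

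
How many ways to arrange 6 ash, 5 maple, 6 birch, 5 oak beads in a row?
22! / (6! × 5! × 6! × 5!) = 150570227808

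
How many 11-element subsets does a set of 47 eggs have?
C(47,11) = 47!/(11!×36!) = 17417133617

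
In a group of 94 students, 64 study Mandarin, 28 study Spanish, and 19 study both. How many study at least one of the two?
|A∪B| = |A| + |B| - |A∩B| = 64 + 28 - 19 = 73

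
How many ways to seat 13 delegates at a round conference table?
Circular: fix one position, arrange the rest. (13-1)! = 479001600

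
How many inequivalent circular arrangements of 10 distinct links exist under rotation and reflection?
(10-1)!/2 = 362880/2 = 181440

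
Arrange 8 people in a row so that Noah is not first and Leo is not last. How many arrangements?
By inclusion-exclusion: 8! - 2×(8-1)! + (8-2)! = 40320 - 10080 + 720 = 30960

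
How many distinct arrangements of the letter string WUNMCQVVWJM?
11! / (2! × 1! × 1! × 2! × 2! × 1! × 1! × 1!) = 4989600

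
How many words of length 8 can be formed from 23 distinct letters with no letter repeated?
P(23,8) = 23!/(23-8)! = 19769460480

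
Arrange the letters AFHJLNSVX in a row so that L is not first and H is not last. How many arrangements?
By inclusion-exclusion: 9! - 2×(9-1)! + (9-2)! = 362880 - 80640 + 5040 = 287280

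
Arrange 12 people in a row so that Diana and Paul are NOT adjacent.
Total - adjacent = 12! - (12-1)!×2 = 479001600 - 79833600 = 399168000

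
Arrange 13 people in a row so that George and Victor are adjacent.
Treat as block: (13-1)! × 2! = 479001600 × 2 = 958003200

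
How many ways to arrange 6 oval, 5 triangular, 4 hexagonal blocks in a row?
15! / (6! × 5! × 4!) = 630630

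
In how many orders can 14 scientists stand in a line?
14! = 87178291200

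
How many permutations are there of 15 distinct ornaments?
15! = 1307674368000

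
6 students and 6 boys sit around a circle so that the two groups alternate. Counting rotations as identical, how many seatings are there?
Fix one of the students: (6-1)! ways for the remaining students, × 6! ways for the boys = 120 × 720 = 86400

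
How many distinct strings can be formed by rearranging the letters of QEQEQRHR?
8! / (2! × 2! × 1! × 3!) = 1680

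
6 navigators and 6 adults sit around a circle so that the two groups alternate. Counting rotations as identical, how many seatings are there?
Fix one of the navigators: (6-1)! ways for the remaining navigators, × 6! ways for the adults = 120 × 720 = 86400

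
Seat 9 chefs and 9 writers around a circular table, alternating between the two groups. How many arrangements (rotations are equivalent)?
Fix one of the chefs: (9-1)! ways for the remaining chefs, × 9! ways for the writers = 40320 × 362880 = 14631321600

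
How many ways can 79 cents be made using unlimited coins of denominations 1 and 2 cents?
Coefficient of x^79 in 1/(1-x^1) · 1/(1-x^2). Use j coins of 2 for j = 0..⌊79/2⌋ = 39, the rest in 1s: 39 + 1 = 40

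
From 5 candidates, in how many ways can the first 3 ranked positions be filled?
P(5,3) = 5!/(5-3)! = 60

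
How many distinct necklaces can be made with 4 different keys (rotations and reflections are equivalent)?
(4-1)!/2 = 6/2 = 3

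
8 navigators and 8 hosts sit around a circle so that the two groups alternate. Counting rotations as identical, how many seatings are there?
Fix one of the navigators: (8-1)! ways for the remaining navigators, × 8! ways for the hosts = 5040 × 40320 = 203212800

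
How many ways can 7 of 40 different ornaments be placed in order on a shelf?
P(40,7) = 40!/(40-7)! = 93963542400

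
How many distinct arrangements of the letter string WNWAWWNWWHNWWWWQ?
16! / (10! × 1! × 3! × 1! × 1!) = 960960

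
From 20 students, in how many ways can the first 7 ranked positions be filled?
P(20,7) = 20!/(20-7)! = 390700800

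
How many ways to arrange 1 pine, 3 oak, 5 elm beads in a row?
9! / (1! × 3! × 5!) = 504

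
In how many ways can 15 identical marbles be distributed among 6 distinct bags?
C(15+6-1, 6-1) = C(20, 5) = 15504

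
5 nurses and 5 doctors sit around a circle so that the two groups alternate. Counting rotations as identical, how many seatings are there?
Fix one of the nurses: (5-1)! ways for the remaining nurses, × 5! ways for the doctors = 24 × 120 = 2880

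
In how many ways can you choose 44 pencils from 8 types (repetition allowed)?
C(44+8-1, 8-1) = C(51, 7) = 115775100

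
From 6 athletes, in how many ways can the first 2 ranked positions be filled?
P(6,2) = 6!/(6-2)! = 30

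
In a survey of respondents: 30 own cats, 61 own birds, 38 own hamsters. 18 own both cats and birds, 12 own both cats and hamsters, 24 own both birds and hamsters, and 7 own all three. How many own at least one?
|A∪B∪C| = 30+61+38-18-12-24+7 = 82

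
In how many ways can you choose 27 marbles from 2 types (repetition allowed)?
C(27+2-1, 2-1) = C(28, 1) = 28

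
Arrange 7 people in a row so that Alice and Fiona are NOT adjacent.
Total - adjacent = 7! - (7-1)!×2 = 5040 - 1440 = 3600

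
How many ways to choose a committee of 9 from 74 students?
C(74,9) = 74!/(9!×65!) = 110524147514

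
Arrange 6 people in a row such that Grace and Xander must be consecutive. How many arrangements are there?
Treat the 2 as one block: (6-2+1)! × 2! = 120 × 2 = 240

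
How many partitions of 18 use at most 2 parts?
By conjugation, equals partitions of 18 into parts ≤ 2. Let r_j(i) = number of partitions of i into parts ≤ j, for i = 0..18. r_1(i) = 1 for all i; r_j(i) = r_{j-1}(i) + r_j(i-j). Rows j = 2..2: ≤2: 1 1 2 2 3 3 4 4 5 5 6 6 7 7 8 8 9 9 10. r_2(18) = 10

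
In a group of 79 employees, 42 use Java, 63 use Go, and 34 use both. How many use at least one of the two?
|A∪B| = |A| + |B| - |A∩B| = 42 + 63 - 34 = 71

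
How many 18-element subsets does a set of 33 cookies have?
C(33,18) = 33!/(18!×15!) = 1037158320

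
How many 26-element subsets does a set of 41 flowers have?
C(41,26) = 41!/(26!×15!) = 63432274896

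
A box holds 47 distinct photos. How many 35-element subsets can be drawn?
C(47,35) = 47!/(35!×12!) = 52251400851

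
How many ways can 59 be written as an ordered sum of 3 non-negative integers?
C(59+3-1, 3-1) = C(61, 2) = 1830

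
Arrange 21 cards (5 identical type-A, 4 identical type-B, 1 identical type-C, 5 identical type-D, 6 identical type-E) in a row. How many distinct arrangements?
21! / (5! × 4! × 1! × 5! × 6!) = 205323037920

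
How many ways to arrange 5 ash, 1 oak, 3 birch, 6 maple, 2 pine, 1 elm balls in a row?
18! / (5! × 1! × 3! × 6! × 2! × 1!) = 6175128960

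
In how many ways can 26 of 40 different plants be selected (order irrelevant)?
C(40,26) = 40!/(26!×14!) = 23206929840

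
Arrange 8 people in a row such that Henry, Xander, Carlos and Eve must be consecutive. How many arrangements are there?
Treat the 4 as one block: (8-4+1)! × 4! = 120 × 24 = 2880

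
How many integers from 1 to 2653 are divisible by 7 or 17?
⌊2653/7⌋ + ⌊2653/17⌋ - ⌊2653/119⌋ = 379 + 156 - 22 = 513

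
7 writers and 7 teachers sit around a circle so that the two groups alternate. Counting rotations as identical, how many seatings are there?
Fix one of the writers: (7-1)! ways for the remaining writers, × 7! ways for the teachers = 720 × 5040 = 3628800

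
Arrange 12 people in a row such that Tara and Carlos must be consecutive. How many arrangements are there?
Treat the 2 as one block: (12-2+1)! × 2! = 39916800 × 2 = 79833600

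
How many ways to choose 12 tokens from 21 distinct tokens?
C(21,12) = 21!/(12!×9!) = 293930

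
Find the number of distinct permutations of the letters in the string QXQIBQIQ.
8! / (1! × 4! × 2! × 1!) = 840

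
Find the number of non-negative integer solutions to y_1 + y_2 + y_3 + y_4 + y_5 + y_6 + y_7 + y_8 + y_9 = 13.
C(13+9-1, 9-1) = C(21, 8) = 203490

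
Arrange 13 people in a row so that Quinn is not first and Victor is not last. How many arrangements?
By inclusion-exclusion: 13! - 2×(13-1)! + (13-2)! = 6227020800 - 958003200 + 39916800 = 5308934400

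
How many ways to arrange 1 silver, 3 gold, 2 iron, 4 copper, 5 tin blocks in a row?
15! / (1! × 3! × 2! × 4! × 5!) = 37837800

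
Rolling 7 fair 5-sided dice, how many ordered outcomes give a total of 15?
Coefficient of x^15 in (x + x² + ... + x^5)^7. By inclusion-exclusion on dice exceeding 5: Σ_j (-1)^j C(7,j)·C(15-1-5j, 6) = C(7,0)·C(14,6) - C(7,1)·C(9,6) = 1·3003 - 7·84 = 2415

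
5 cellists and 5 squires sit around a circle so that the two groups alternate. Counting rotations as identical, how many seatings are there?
Fix one of the cellists: (5-1)! ways for the remaining cellists, × 5! ways for the squires = 24 × 120 = 2880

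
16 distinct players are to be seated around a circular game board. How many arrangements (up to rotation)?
Circular: fix one position, arrange the rest. (16-1)! = 1307674368000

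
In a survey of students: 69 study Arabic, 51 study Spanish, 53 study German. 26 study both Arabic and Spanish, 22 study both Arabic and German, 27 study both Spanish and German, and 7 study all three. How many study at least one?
|A∪B∪C| = 69+51+53-26-22-27+7 = 105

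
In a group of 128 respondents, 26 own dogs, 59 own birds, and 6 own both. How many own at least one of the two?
|A∪B| = |A| + |B| - |A∩B| = 26 + 59 - 6 = 79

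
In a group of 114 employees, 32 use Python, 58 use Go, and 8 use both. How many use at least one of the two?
|A∪B| = |A| + |B| - |A∩B| = 32 + 58 - 8 = 82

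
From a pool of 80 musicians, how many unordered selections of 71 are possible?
C(80,71) = 80!/(71!×9!) = 231900297200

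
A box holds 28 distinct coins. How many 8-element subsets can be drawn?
C(28,8) = 28!/(8!×20!) = 3108105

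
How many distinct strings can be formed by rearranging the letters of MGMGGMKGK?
9! / (3! × 4! × 2!) = 1260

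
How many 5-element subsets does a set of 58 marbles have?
C(58,5) = 58!/(5!×53!) = 4582116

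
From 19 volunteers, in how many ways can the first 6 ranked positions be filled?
P(19,6) = 19!/(19-6)! = 19535040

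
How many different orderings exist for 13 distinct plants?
13! = 6227020800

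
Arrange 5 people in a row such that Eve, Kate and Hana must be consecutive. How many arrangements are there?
Treat the 3 as one block: (5-3+1)! × 3! = 6 × 6 = 36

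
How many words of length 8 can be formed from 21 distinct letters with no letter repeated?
P(21,8) = 21!/(21-8)! = 8204716800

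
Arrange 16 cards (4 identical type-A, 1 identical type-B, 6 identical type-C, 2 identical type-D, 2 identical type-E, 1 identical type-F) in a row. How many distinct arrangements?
16! / (4! × 1! × 6! × 2! × 2! × 1!) = 302702400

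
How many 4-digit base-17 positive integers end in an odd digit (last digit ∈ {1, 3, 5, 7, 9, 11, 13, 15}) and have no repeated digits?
Last∈{1,3,5,7,9,11,13,15}. Last=0: 0. Last nonzero: 8×15×P(15,2) = 25200. Total = 25200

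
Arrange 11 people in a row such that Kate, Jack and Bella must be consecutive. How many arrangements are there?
Treat the 3 as one block: (11-3+1)! × 3! = 362880 × 6 = 2177280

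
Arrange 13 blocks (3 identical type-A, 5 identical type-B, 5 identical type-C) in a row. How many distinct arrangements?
13! / (3! × 5! × 5!) = 72072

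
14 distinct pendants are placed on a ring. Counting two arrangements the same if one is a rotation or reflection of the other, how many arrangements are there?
(14-1)!/2 = 6227020800/2 = 3113510400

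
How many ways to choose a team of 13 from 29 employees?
C(29,13) = 29!/(13!×16!) = 67863915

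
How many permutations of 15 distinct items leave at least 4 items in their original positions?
Exactly j fixed points: C(15,j)·!(15-j); sum over j ≥ 4 (derangement numbers via !m = (m-1)·(!(m-1) + !(m-2)): !0..!11 = 1, 0, 1, 2, 9, 44, 265, 1854, 14833, 133496, 1334961, 14684570). Σ_{j=4}^{15} C(15,j)·!(15-j) = C(15,4)·!11 + C(15,5)·!10 + C(15,6)·!9 + C(15,7)·!8 + C(15,8)·!7 + C(15,9)·!6 + C(15,10)·!5 + C(15,11)·!4 + C(15,12)·!3 + C(15,13)·!2 + C(15,14)·!1 + C(15,15)·!0 = 1365·14684570 + 3003·1334961 + 5005·133496 + 6435·14833 + 6435·1854 + 5005·265 + 3003·44 + 1365·9 + 455·2 + 105·1 + 15·0 + 1·1 = 24830326016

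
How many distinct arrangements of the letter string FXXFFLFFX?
9! / (1! × 5! × 3!) = 504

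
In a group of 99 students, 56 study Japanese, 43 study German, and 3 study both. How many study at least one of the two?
|A∪B| = |A| + |B| - |A∩B| = 56 + 43 - 3 = 96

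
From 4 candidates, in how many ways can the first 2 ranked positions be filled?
P(4,2) = 4!/(4-2)! = 12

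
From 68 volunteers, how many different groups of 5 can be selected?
C(68,5) = 68!/(5!×63!) = 10424128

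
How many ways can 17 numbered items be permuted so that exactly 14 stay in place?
Choose the 14 fixed points C(17,14) = 680, derange the rest: !3 = Σ_{j=0}^{3} (-1)^j·3!/j! = 6 - 6 + 3 - 1 = 2. Product = 680 × 2 = 1360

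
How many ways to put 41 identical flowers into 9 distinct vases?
C(41+9-1, 9-1) = C(49, 8) = 450978066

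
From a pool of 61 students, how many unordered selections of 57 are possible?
C(61,57) = 61!/(57!×4!) = 521855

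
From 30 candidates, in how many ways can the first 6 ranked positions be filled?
P(30,6) = 30!/(30-6)! = 427518000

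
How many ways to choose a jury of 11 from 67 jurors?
C(67,11) = 67!/(11!×56!) = 1285063345176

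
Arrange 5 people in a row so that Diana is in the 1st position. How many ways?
Fix one position: (5-1)! = 24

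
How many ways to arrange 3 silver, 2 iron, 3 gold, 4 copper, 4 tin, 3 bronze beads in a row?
19! / (3! × 2! × 3! × 4! × 4! × 3!) = 488864376000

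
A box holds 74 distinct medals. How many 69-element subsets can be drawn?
C(74,69) = 74!/(69!×5!) = 16108764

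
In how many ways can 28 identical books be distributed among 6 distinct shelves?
C(28+6-1, 6-1) = C(33, 5) = 237336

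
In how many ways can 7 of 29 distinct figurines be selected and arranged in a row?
P(29,7) = 29!/(29-7)! = 7866331200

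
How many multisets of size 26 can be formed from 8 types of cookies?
C(26+8-1, 8-1) = C(33, 7) = 4272048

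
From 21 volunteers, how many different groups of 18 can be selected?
C(21,18) = 21!/(18!×3!) = 1330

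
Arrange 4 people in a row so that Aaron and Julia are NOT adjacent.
Total - adjacent = 4! - (4-1)!×2 = 24 - 12 = 12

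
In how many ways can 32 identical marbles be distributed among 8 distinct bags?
C(32+8-1, 8-1) = C(39, 7) = 15380937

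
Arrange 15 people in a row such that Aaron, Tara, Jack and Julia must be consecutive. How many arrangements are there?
Treat the 4 as one block: (15-4+1)! × 4! = 479001600 × 24 = 11496038400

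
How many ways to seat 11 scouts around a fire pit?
Circular: fix one position, arrange the rest. (11-1)! = 3628800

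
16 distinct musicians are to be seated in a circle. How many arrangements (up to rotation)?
Circular: fix one position, arrange the rest. (16-1)! = 1307674368000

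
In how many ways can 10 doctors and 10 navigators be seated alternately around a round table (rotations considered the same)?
Fix one of the doctors: (10-1)! ways for the remaining doctors, × 10! ways for the navigators = 362880 × 3628800 = 1316818944000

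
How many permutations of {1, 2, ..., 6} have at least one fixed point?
Complement of the derangements. !6 = Σ_{j=0}^{6} (-1)^j·6!/j! = 720 - 720 + 360 - 120 + 30 - 6 + 1 = 265. 6! - !6 = 720 - 265 = 455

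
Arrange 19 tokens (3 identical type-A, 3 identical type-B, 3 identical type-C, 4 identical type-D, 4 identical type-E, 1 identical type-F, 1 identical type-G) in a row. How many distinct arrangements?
19! / (3! × 3! × 3! × 4! × 4! × 1! × 1!) = 977728752000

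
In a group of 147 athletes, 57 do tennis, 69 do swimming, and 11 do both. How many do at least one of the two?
|A∪B| = |A| + |B| - |A∩B| = 57 + 69 - 11 = 115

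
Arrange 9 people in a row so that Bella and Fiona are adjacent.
Treat as block: (9-1)! × 2! = 40320 × 2 = 80640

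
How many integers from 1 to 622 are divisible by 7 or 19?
⌊622/7⌋ + ⌊622/19⌋ - ⌊622/133⌋ = 88 + 32 - 4 = 116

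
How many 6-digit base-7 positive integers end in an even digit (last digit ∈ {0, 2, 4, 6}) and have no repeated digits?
Last∈{0,2,4,6}. Last=0: 720. Last nonzero: 3×5×P(5,4) = 1800. Total = 2520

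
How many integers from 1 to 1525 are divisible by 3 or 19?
⌊1525/3⌋ + ⌊1525/19⌋ - ⌊1525/57⌋ = 508 + 80 - 26 = 562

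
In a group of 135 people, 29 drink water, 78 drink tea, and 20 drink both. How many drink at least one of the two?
|A∪B| = |A| + |B| - |A∩B| = 29 + 78 - 20 = 87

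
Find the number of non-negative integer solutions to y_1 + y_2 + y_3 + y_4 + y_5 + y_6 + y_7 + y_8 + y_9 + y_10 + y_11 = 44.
C(44+11-1, 11-1) = C(54, 10) = 23930713170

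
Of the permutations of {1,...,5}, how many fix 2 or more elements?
Exactly j fixed points: C(5,j)·!(5-j); sum over j ≥ 2 (derangement numbers via !m = (m-1)·(!(m-1) + !(m-2)): !0..!3 = 1, 0, 1, 2). Σ_{j=2}^{5} C(5,j)·!(5-j) = C(5,2)·!3 + C(5,3)·!2 + C(5,4)·!1 + C(5,5)·!0 = 10·2 + 10·1 + 5·0 + 1·1 = 31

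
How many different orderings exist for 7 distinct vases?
7! = 5040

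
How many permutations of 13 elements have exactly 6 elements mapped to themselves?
Choose the 6 fixed points C(13,6) = 1716, derange the rest: !7 = Σ_{j=0}^{7} (-1)^j·7!/j! = 5040 - 5040 + 2520 - 840 + 210 - 42 + 7 - 1 = 1854. Product = 1716 × 1854 = 3181464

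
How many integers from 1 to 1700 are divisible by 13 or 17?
⌊1700/13⌋ + ⌊1700/17⌋ - ⌊1700/221⌋ = 130 + 100 - 7 = 223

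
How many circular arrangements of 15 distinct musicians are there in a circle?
Circular: fix one position, arrange the rest. (15-1)! = 87178291200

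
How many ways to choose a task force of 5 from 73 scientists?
C(73,5) = 73!/(5!×68!) = 15020334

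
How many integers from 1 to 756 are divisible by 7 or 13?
⌊756/7⌋ + ⌊756/13⌋ - ⌊756/91⌋ = 108 + 58 - 8 = 158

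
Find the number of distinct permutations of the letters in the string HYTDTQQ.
7! / (2! × 1! × 1! × 1! × 2!) = 1260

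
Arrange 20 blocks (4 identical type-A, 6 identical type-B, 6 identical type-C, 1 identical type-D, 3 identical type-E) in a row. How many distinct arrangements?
20! / (4! × 6! × 6! × 1! × 3!) = 32590958400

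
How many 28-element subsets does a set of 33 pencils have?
C(33,28) = 33!/(28!×5!) = 237336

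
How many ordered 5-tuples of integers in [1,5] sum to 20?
Coefficient of x^20 in (x + x² + ... + x^5)^5. By inclusion-exclusion on dice exceeding 5: Σ_j (-1)^j C(5,j)·C(20-1-5j, 4) = C(5,0)·C(19,4) - C(5,1)·C(14,4) + C(5,2)·C(9,4) - C(5,3)·C(4,4) = 1·3876 - 5·1001 + 10·126 - 10·1 = 121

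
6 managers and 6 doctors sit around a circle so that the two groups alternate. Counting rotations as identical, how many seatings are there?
Fix one of the managers: (6-1)! ways for the remaining managers, × 6! ways for the doctors = 120 × 720 = 86400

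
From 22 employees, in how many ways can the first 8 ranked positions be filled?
P(22,8) = 22!/(22-8)! = 12893126400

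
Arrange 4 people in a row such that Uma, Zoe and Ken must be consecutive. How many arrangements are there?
Treat the 3 as one block: (4-3+1)! × 3! = 2 × 6 = 12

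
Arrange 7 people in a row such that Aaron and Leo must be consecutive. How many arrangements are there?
Treat the 2 as one block: (7-2+1)! × 2! = 720 × 2 = 1440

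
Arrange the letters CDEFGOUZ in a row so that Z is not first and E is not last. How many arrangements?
By inclusion-exclusion: 8! - 2×(8-1)! + (8-2)! = 40320 - 10080 + 720 = 30960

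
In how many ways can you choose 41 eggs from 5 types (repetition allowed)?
C(41+5-1, 5-1) = C(45, 4) = 148995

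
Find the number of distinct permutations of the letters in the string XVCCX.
5! / (1! × 2! × 2!) = 30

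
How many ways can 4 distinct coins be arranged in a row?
4! = 24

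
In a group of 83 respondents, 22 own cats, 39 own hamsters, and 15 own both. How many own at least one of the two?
|A∪B| = |A| + |B| - |A∩B| = 22 + 39 - 15 = 46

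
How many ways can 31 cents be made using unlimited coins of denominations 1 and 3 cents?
Coefficient of x^31 in 1/(1-x^1) · 1/(1-x^3). Use j coins of 3 for j = 0..⌊31/3⌋ = 10, the rest in 1s: 10 + 1 = 11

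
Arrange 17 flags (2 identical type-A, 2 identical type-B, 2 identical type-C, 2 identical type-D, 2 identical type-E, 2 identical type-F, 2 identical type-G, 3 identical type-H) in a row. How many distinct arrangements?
17! / (2! × 2! × 2! × 2! × 2! × 2! × 2! × 3!) = 463134672000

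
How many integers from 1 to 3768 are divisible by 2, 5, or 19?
⌊3768/2⌋+⌊3768/5⌋+⌊3768/19⌋ - ⌊3768/10⌋-⌊3768/38⌋-⌊3768/95⌋ + ⌊3768/190⌋ = 1884+753+198 - 376-99-39 + 19 = 2340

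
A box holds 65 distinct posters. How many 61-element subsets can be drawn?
C(65,61) = 65!/(61!×4!) = 677040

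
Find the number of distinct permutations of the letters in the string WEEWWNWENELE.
12! / (2! × 4! × 1! × 5!) = 83160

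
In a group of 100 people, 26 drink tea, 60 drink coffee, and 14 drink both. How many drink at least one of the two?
|A∪B| = |A| + |B| - |A∩B| = 26 + 60 - 14 = 72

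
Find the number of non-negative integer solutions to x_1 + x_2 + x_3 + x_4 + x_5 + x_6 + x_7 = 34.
C(34+7-1, 7-1) = C(40, 6) = 3838380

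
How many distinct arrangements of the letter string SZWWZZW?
7! / (3! × 1! × 3!) = 140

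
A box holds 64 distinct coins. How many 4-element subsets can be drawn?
C(64,4) = 64!/(4!×60!) = 635376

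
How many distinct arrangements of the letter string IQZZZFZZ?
8! / (1! × 5! × 1! × 1!) = 336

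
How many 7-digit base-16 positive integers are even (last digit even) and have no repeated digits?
Last∈{0,2,4,6,8,10,12,14}. Last=0: 3603600. Last nonzero: 7×14×P(14,5) = 23543520. Total = 27147120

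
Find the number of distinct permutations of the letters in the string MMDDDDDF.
8! / (2! × 5! × 1!) = 168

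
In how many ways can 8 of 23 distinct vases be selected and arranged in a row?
P(23,8) = 23!/(23-8)! = 19769460480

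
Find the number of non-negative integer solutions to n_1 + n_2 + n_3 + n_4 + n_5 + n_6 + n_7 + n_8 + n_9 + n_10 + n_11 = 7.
C(7+11-1, 11-1) = C(17, 10) = 19448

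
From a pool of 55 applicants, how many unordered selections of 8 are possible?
C(55,8) = 55!/(8!×47!) = 1217566350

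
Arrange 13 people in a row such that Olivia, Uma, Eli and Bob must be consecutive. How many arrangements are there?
Treat the 4 as one block: (13-4+1)! × 4! = 3628800 × 24 = 87091200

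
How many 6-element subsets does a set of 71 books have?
C(71,6) = 71!/(6!×65!) = 143218999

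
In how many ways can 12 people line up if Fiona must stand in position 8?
Fix one position: (12-1)! = 39916800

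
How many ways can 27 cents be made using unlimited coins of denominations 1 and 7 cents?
Coefficient of x^27 in 1/(1-x^1) · 1/(1-x^7). Use j coins of 7 for j = 0..⌊27/7⌋ = 3, the rest in 1s: 3 + 1 = 4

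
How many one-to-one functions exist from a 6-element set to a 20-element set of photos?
P(20,6) = 20!/(20-6)! = 27907200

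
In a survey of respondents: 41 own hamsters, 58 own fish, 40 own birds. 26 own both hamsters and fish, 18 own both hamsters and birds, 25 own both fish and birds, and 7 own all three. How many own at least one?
|A∪B∪C| = 41+58+40-26-18-25+7 = 77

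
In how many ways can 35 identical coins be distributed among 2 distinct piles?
C(35+2-1, 2-1) = C(36, 1) = 36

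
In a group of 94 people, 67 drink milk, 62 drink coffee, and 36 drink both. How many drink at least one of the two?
|A∪B| = |A| + |B| - |A∩B| = 67 + 62 - 36 = 93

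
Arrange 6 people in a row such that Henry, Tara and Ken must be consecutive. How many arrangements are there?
Treat the 3 as one block: (6-3+1)! × 3! = 24 × 6 = 144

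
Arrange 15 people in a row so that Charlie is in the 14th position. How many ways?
Fix one position: (15-1)! = 87178291200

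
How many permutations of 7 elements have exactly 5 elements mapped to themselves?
Choose the 5 fixed points C(7,5) = 21, derange the rest: !2 = Σ_{j=0}^{2} (-1)^j·2!/j! = 2 - 2 + 1 = 1. Product = 21 × 1 = 21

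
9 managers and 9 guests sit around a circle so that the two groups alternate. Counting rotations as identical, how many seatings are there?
Fix one of the managers: (9-1)! ways for the remaining managers, × 9! ways for the guests = 40320 × 362880 = 14631321600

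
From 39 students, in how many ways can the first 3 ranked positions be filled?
P(39,3) = 39!/(39-3)! = 54834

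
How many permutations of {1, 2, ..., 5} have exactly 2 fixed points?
Choose the 2 fixed points C(5,2) = 10, derange the rest: !3 = Σ_{j=0}^{3} (-1)^j·3!/j! = 6 - 6 + 3 - 1 = 2. Product = 10 × 2 = 20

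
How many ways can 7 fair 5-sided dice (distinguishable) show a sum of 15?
Coefficient of x^15 in (x + x² + ... + x^5)^7. By inclusion-exclusion on dice exceeding 5: Σ_j (-1)^j C(7,j)·C(15-1-5j, 6) = C(7,0)·C(14,6) - C(7,1)·C(9,6) = 1·3003 - 7·84 = 2415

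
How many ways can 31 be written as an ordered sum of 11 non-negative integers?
C(31+11-1, 11-1) = C(41, 10) = 1121099408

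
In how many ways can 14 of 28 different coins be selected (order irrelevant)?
C(28,14) = 28!/(14!×14!) = 40116600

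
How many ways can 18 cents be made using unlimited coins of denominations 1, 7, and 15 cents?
Coefficient of x^18 in 1/(1-x^1) · 1/(1-x^7) · 1/(1-x^15). Case on j = number of 15-cent coins (j = 0..1); remainder r = 18 - 15j is made from {1,7} in ⌊r/7⌋+1 ways. r = 18, 3 → 3 + 1 = 4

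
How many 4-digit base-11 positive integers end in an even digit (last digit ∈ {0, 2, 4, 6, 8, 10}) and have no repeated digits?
Last∈{0,2,4,6,8,10}. Last=0: 720. Last nonzero: 5×9×P(9,2) = 3240. Total = 3960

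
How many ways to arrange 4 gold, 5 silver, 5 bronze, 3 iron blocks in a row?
17! / (4! × 5! × 5! × 3!) = 171531360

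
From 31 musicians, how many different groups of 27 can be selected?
C(31,27) = 31!/(27!×4!) = 31465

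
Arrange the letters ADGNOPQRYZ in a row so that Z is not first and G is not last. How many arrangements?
By inclusion-exclusion: 10! - 2×(10-1)! + (10-2)! = 3628800 - 725760 + 40320 = 2943360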